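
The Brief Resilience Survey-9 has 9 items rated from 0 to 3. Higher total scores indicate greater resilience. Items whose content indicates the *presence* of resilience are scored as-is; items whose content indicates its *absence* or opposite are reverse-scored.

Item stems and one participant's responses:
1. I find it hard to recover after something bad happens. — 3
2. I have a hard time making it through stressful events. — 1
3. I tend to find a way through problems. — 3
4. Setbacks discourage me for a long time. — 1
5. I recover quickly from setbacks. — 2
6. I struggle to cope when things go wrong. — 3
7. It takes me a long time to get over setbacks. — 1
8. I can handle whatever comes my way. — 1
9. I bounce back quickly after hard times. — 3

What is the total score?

Items 1, 2, 4, 6, 7 describe the absence/opposite of resilience → reverse-score.
reversed = (0+3) − raw = 3 − raw.
  item 1: 3 − 3 = 0
  item 2: 3 − 1 = 2
  item 3: 3
  item 4: 3 − 1 = 2
  item 5: 2
  item 6: 3 − 3 = 0
  item 7: 3 − 1 = 2
  item 8: 1
  item 9: 3
Total = 0 + 2 + 3 + 2 + 2 + 0 + 2 + 1 + 3 = 15

15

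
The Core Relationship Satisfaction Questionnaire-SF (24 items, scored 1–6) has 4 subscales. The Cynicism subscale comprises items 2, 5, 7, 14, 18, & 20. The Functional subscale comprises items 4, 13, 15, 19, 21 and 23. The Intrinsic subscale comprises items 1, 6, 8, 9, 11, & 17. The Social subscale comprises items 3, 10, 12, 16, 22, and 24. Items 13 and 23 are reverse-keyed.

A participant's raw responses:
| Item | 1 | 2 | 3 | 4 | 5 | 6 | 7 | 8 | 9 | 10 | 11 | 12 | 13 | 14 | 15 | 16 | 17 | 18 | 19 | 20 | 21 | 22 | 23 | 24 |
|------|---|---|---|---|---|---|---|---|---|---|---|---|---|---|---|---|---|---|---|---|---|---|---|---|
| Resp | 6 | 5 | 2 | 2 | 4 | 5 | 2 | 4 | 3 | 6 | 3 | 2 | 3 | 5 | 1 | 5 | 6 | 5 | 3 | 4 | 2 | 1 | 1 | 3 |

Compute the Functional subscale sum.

18

Functional items: 4, 13, 15, 19, 21, 23.
Of these, items 13 & 23 are reverse-keyed; reverse-coded value = 7 − response.
  item 4: 2
  item 13: 7 − 3 = 4
  item 15: 1
  item 19: 3
  item 21: 2
  item 23: 7 − 1 = 6
Sum = 2 + 4 + 1 + 3 + 2 + 6 = 18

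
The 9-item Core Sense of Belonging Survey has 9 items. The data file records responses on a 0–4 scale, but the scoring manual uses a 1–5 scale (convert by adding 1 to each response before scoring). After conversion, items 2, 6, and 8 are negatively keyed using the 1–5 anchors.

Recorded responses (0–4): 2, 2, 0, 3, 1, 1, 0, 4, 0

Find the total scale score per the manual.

20

Convert to 1–5: 3, 3, 1, 4, 2, 2, 1, 5, 1
Reverse-coded (reversed = (1+5) − raw = 6 − raw):
  item 2: 6 − 3 = 3
  item 6: 6 − 2 = 4
  item 8: 6 − 5 = 1
Scored: 3, 3, 1, 4, 2, 4, 1, 1, 1
Total = 20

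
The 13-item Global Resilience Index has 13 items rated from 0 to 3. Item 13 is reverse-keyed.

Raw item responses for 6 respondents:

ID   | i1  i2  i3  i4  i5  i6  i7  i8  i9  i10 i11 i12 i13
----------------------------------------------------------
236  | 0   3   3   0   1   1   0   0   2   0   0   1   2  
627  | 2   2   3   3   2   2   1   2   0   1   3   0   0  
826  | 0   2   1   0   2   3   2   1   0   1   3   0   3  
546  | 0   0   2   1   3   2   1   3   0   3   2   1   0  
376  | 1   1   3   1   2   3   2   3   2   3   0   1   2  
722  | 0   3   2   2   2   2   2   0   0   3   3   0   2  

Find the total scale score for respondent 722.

20

Respondent 722 raw: 0, 3, 2, 2, 2, 2, 2, 0, 0, 3, 3, 0, 2.
Reverse-coded (reverse-coded value = 3 − response):
  item 1: 0
  item 2: 3
  item 3: 2
  item 4: 2
  item 5: 2
  item 6: 2
  item 7: 2
  item 8: 0
  item 9: 0
  item 10: 3
  item 11: 3
  item 12: 0
  item 13: 3 − 2 = 1
Sum = 0 + 3 + 2 + 2 + 2 + 2 + 2 + 0 + 0 + 3 + 3 + 0 + 1 = 20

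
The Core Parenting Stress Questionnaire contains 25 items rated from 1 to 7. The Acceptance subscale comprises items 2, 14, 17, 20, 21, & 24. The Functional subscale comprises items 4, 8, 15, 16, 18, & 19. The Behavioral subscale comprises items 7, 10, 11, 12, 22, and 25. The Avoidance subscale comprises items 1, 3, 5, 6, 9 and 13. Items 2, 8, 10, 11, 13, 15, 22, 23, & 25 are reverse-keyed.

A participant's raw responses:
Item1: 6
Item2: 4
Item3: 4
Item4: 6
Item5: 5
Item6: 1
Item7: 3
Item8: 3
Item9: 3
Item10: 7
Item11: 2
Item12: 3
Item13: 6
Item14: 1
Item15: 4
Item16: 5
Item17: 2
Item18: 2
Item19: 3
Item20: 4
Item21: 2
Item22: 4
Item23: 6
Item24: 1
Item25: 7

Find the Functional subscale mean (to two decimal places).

Functional items: 4, 8, 15, 16, 18, 19.
Of these, items 8 & 15 are reverse-keyed; reversed = (1+7) − raw = 8 − raw.
  item 4: 6
  item 8: 8 − 3 = 5
  item 15: 8 − 4 = 4
  item 16: 5
  item 18: 2
  item 19: 3
Sum = 6 + 5 + 4 + 5 + 2 + 3 = 25
Mean = 25 / 6 = 4.17

4.17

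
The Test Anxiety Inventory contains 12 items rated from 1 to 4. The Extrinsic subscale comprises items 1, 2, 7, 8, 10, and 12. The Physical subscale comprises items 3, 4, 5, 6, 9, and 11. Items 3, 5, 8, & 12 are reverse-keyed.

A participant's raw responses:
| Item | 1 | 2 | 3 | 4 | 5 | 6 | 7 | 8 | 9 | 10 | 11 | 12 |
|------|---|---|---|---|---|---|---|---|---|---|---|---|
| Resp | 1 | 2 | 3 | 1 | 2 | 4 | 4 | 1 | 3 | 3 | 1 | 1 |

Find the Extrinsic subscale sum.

18

Extrinsic items: 1, 2, 7, 8, 10, 12.
Of these, items 8 and 12 are reverse-keyed; on a 1–4 scale, reversed = 5 − raw.
  item 1: 1
  item 2: 2
  item 7: 4
  item 8: 5 − 1 = 4
  item 10: 3
  item 12: 5 − 1 = 4
Sum = 1 + 2 + 4 + 4 + 3 + 4 = 18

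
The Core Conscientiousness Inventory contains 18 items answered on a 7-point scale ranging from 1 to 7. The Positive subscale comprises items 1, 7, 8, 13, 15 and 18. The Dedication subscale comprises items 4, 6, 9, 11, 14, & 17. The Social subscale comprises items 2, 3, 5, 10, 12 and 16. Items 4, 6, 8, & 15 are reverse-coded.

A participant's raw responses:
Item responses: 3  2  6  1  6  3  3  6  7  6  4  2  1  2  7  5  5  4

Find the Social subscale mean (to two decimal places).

4.50

Social items: 2, 3, 5, 10, 12, 16.
  item 2: 2
  item 3: 6
  item 5: 6
  item 10: 6
  item 12: 2
  item 16: 5
Sum = 2 + 6 + 6 + 6 + 2 + 5 = 27
Mean = 27 / 6 = 4.50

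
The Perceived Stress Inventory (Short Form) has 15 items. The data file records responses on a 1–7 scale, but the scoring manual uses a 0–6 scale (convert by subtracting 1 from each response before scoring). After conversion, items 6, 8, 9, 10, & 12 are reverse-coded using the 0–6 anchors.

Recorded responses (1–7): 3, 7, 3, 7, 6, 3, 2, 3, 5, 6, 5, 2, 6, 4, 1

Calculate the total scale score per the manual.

50

Convert to 0–6: 2, 6, 2, 6, 5, 2, 1, 2, 4, 5, 4, 1, 5, 3, 0
Reverse-coded (reversed = (0+6) − raw = 6 − raw):
  item 6: 6 − 2 = 4
  item 8: 6 − 2 = 4
  item 9: 6 − 4 = 2
  item 10: 6 − 5 = 1
  item 12: 6 − 1 = 5
Scored: 2, 6, 2, 6, 5, 4, 1, 4, 2, 1, 4, 5, 5, 3, 0
Total = 50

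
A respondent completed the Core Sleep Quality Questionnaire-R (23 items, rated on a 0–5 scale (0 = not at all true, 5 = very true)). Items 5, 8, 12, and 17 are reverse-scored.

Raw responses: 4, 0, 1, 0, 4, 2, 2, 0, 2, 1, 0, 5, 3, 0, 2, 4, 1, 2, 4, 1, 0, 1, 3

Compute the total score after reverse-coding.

42

Reversing items 5, 8, 12, and 17 with 5 − raw:
Total = 4 + 0 + 1 + 0 + (5−4) + 2 + 2 + (5−0) + 2 + 1 + 0 + (5−5) + 3 + 0 + 2 + 4 + (5−1) + 2 + 4 + 1 + 0 + 1 + 3
      = 4 + 0 + 1 + 0 + 1 + 2 + 2 + 5 + 2 + 1 + 0 + 0 + 3 + 0 + 2 + 4 + 4 + 2 + 4 + 1 + 0 + 1 + 3 = 42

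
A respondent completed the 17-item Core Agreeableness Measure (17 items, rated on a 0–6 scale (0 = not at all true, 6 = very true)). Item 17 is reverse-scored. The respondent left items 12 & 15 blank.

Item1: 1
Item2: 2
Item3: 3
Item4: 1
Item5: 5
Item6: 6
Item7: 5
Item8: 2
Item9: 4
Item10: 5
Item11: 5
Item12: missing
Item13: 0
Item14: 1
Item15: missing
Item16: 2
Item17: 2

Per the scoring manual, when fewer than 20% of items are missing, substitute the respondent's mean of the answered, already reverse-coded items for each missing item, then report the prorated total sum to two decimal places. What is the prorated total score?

Reverse-coded (reverse-coded value = 6 − response):
  item 17: 6 − 2 = 4
Completed scored items (15 of 17): 1, 2, 3, 1, 5, 6, 5, 2, 4, 5, 5, 0, 1, 2, 4; sum = 46.
Person mean = 46 / 15 ≈ 3.0667
Prorated total = (46 / 15) × 17 = 52.13 (to 2 dp)

52.13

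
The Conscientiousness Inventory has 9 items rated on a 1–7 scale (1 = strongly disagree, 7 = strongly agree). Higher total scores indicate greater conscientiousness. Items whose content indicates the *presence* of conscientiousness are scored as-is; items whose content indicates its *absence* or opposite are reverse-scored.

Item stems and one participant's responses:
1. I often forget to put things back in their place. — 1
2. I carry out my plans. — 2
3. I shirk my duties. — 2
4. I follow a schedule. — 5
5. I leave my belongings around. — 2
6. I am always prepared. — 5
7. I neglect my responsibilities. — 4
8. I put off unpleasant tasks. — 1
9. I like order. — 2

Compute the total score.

Items 1, 3, 5, 7, 8 describe the absence/opposite of conscientiousness → reverse-score.
on a 1–7 scale, reversed = 8 − raw.
  item 1: 8 − 1 = 7
  item 2: 2
  item 3: 8 − 2 = 6
  item 4: 5
  item 5: 8 − 2 = 6
  item 6: 5
  item 7: 8 − 4 = 4
  item 8: 8 − 1 = 7
  item 9: 2
Total = 7 + 2 + 6 + 5 + 6 + 5 + 4 + 7 + 2 = 44

44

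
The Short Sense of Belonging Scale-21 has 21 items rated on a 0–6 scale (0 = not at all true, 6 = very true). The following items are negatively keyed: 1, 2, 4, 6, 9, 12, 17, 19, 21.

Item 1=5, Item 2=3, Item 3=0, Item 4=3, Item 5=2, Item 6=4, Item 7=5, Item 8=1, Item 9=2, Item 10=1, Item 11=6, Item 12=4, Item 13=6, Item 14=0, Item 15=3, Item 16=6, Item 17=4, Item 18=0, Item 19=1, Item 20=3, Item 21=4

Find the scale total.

Apply reverse scoring (reversed = (0+6) − raw = 6 − raw):
  item 1: 6 − 5 = 1
  item 2: 6 − 3 = 3
  item 4: 6 − 3 = 3
  item 6: 6 − 4 = 2
  item 9: 6 − 2 = 4
  item 12: 6 − 4 = 2
  item 17: 6 − 4 = 2
  item 19: 6 − 1 = 5
  item 21: 6 − 4 = 2
Scored items: 1, 3, 0, 3, 2, 2, 5, 1, 4, 1, 6, 2, 6, 0, 3, 6, 2, 0, 5, 3, 2
Total = 1 + 3 + 0 + 3 + 2 + 2 + 5 + 1 + 4 + 1 + 6 + 2 + 6 + 0 + 3 + 6 + 2 + 0 + 5 + 3 + 2 = 57

57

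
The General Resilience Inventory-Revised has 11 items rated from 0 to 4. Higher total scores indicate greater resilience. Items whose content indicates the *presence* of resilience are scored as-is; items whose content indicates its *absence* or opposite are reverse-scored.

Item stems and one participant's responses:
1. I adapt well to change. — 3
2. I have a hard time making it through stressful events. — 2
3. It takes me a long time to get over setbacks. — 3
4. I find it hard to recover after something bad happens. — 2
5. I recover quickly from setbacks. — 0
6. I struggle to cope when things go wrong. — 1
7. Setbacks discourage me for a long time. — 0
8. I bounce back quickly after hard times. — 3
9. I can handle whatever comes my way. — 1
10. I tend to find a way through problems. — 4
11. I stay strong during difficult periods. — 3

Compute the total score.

26

Items 2, 3, 4, 6, 7 describe the absence/opposite of resilience → reverse-score.
reverse-coded value = 4 − response.
  item 1: 3
  item 2: 4 − 2 = 2
  item 3: 4 − 3 = 1
  item 4: 4 − 2 = 2
  item 5: 0
  item 6: 4 − 1 = 3
  item 7: 4 − 0 = 4
  item 8: 3
  item 9: 1
  item 10: 4
  item 11: 3
Total = 3 + 2 + 1 + 2 + 0 + 3 + 4 + 3 + 1 + 4 + 3 = 26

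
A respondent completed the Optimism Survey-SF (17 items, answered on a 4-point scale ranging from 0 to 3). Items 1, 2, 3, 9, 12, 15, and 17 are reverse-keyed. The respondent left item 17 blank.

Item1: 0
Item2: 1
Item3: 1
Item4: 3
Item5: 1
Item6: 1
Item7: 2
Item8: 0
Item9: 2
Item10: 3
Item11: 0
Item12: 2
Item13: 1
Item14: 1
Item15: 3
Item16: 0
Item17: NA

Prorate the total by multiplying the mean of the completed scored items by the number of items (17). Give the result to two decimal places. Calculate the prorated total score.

Reverse-coded (reverse-coded value = 3 − response):
  item 1: 3 − 0 = 3
  item 2: 3 − 1 = 2
  item 3: 3 − 1 = 2
  item 9: 3 − 2 = 1
  item 12: 3 − 2 = 1
  item 15: 3 − 3 = 0
Completed scored items (16 of 17): 3, 2, 2, 3, 1, 1, 2, 0, 1, 3, 0, 1, 1, 1, 0, 0; sum = 21.
Person mean = 21 / 16 ≈ 1.3125
Prorated total = (21 / 16) × 17 = 22.31 (to 2 dp)

22.31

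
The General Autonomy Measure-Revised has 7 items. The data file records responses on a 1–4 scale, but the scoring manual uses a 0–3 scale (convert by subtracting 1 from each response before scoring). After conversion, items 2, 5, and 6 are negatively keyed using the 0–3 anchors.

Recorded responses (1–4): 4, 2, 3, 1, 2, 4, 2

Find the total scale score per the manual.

10

Convert to 0–3: 3, 1, 2, 0, 1, 3, 1
Reverse-coded (reverse-coded value = 3 − response):
  item 2: 3 − 1 = 2
  item 5: 3 − 1 = 2
  item 6: 3 − 3 = 0
Scored: 3, 2, 2, 0, 2, 0, 1
Total = 10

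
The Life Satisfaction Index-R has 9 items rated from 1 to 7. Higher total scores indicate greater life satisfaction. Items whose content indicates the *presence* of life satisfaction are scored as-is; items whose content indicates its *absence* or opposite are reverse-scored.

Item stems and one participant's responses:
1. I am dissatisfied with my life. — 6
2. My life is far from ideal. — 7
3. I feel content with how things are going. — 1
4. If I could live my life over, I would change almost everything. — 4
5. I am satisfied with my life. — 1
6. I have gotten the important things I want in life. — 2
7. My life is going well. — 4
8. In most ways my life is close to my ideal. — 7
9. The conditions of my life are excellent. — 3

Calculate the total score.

25

Items 1, 2, 4 describe the absence/opposite of life satisfaction → reverse-score.
on a 1–7 scale, reversed = 8 − raw.
  item 1: 8 − 6 = 2
  item 2: 8 − 7 = 1
  item 3: 1
  item 4: 8 − 4 = 4
  item 5: 1
  item 6: 2
  item 7: 4
  item 8: 7
  item 9: 3
Total = 2 + 1 + 1 + 4 + 1 + 2 + 4 + 7 + 3 = 25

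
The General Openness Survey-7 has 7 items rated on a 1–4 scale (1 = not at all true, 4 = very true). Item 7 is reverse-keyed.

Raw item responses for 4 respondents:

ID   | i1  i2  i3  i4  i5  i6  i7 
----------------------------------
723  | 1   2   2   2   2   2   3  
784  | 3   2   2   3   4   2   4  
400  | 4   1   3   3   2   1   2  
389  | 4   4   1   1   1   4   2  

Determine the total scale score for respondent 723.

Respondent 723 raw: 1, 2, 2, 2, 2, 2, 3.
Reverse-coded (on a 1–4 scale, reversed = 5 − raw):
  item 1: 1
  item 2: 2
  item 3: 2
  item 4: 2
  item 5: 2
  item 6: 2
  item 7: 5 − 3 = 2
Sum = 1 + 2 + 2 + 2 + 2 + 2 + 2 = 13

13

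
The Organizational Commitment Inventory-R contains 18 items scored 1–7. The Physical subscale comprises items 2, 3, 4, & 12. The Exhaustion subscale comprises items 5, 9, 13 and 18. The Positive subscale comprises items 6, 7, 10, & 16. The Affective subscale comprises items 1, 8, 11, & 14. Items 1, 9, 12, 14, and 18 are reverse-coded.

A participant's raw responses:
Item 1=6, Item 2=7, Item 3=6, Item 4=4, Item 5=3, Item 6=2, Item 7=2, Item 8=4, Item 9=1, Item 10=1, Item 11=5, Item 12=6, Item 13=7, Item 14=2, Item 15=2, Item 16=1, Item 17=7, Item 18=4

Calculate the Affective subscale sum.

Affective items: 1, 8, 11, 14.
Of these, items 1 and 14 are reverse-coded; on a 1–7 scale, reversed = 8 − raw.
  item 1: 8 − 6 = 2
  item 8: 4
  item 11: 5
  item 14: 8 − 2 = 6
Sum = 2 + 4 + 5 + 6 = 17

17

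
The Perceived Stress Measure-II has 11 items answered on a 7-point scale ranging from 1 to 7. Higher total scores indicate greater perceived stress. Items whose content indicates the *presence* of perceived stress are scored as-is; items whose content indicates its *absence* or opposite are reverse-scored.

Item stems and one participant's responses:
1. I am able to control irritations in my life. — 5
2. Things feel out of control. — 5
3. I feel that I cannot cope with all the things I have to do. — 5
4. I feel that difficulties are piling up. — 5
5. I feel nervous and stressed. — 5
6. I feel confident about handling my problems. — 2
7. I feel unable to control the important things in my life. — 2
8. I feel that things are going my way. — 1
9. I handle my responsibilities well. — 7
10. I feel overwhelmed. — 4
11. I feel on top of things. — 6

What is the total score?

Items 1, 6, 8, 9, 11 describe the absence/opposite of perceived stress → reverse-score.
reversed = (1+7) − raw = 8 − raw.
  item 1: 8 − 5 = 3
  item 2: 5
  item 3: 5
  item 4: 5
  item 5: 5
  item 6: 8 − 2 = 6
  item 7: 2
  item 8: 8 − 1 = 7
  item 9: 8 − 7 = 1
  item 10: 4
  item 11: 8 − 6 = 2
Total = 3 + 5 + 5 + 5 + 5 + 6 + 2 + 7 + 1 + 4 + 2 = 45

45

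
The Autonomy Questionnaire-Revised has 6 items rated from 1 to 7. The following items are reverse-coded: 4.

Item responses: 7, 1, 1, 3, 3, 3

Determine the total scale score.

20

Raw sum = 18. Reverse-coded items: 4; their raw sum = 3.
Each reversal replaces raw with 8 − raw, changing the total by 8 − 2·raw per item.
Total = 18 + 1·8 − 2·3 = 18 + 8 − 6 = 20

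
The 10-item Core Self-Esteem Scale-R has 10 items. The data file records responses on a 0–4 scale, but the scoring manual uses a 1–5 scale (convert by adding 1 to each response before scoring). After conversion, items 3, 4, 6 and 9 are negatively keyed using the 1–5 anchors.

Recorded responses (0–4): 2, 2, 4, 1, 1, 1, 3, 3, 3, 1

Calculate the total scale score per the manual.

Convert to 1–5: 3, 3, 5, 2, 2, 2, 4, 4, 4, 2
Reverse-coded (on a 1–5 scale, reversed = 6 − raw):
  item 3: 6 − 5 = 1
  item 4: 6 − 2 = 4
  item 6: 6 − 2 = 4
  item 9: 6 − 4 = 2
Scored: 3, 3, 1, 4, 2, 4, 4, 4, 2, 2
Total = 29

29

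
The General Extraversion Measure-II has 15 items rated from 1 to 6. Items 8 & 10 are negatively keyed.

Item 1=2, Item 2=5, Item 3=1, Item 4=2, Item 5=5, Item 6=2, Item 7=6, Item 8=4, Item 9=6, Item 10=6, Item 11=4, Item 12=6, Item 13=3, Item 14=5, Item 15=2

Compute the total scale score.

Reversing items 8 and 10 with 7 − raw:
Total = 2 + 5 + 1 + 2 + 5 + 2 + 6 + (7−4) + 6 + (7−6) + 4 + 6 + 3 + 5 + 2
      = 2 + 5 + 1 + 2 + 5 + 2 + 6 + 3 + 6 + 1 + 4 + 6 + 3 + 5 + 2 = 53

53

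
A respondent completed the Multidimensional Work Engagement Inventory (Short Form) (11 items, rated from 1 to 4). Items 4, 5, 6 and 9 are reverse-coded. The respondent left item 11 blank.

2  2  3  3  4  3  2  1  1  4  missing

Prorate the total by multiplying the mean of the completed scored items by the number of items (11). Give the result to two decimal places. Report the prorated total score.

25.30

Reverse-coded (reverse-coded value = 5 − response):
  item 4: 5 − 3 = 2
  item 5: 5 − 4 = 1
  item 6: 5 − 3 = 2
  item 9: 5 − 1 = 4
Completed scored items (10 of 11): 2, 2, 3, 2, 1, 2, 2, 1, 4, 4; sum = 23.
Person mean = 23 / 10 ≈ 2.3000
Prorated total = (23 / 10) × 11 = 25.30 (to 2 dp)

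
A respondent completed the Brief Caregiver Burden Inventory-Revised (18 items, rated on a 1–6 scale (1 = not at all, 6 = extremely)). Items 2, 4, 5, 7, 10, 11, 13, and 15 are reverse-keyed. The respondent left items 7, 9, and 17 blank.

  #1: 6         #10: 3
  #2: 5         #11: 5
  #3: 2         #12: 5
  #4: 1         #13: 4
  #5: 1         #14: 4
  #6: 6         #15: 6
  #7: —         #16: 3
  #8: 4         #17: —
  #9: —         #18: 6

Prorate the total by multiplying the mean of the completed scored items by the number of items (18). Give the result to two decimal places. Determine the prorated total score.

72.00

Reverse-coded (on a 1–6 scale, reversed = 7 − raw):
  item 2: 7 − 5 = 2
  item 4: 7 − 1 = 6
  item 5: 7 − 1 = 6
  item 10: 7 − 3 = 4
  item 11: 7 − 5 = 2
  item 13: 7 − 4 = 3
  item 15: 7 − 6 = 1
Completed scored items (15 of 18): 6, 2, 2, 6, 6, 6, 4, 4, 2, 5, 3, 4, 1, 3, 6; sum = 60.
Person mean = 60 / 15 ≈ 4.0000
Prorated total = (60 / 15) × 18 = 72.00 (to 2 dp)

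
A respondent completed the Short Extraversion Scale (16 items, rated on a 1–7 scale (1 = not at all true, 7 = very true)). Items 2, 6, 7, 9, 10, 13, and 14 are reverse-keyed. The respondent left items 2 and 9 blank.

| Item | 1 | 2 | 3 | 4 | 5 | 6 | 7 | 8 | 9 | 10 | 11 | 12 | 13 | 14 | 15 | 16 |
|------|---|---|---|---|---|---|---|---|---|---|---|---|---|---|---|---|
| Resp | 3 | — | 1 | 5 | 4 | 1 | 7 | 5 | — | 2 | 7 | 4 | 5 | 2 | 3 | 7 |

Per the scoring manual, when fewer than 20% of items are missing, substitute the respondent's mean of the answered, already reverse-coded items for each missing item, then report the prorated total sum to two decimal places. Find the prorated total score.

70.86

Reverse-coded (on a 1–7 scale, reversed = 8 − raw):
  item 6: 8 − 1 = 7
  item 7: 8 − 7 = 1
  item 10: 8 − 2 = 6
  item 13: 8 − 5 = 3
  item 14: 8 − 2 = 6
Completed scored items (14 of 16): 3, 1, 5, 4, 7, 1, 5, 6, 7, 4, 3, 6, 3, 7; sum = 62.
Person mean = 62 / 14 ≈ 4.4286
Prorated total = (62 / 14) × 16 = 70.86 (to 2 dp)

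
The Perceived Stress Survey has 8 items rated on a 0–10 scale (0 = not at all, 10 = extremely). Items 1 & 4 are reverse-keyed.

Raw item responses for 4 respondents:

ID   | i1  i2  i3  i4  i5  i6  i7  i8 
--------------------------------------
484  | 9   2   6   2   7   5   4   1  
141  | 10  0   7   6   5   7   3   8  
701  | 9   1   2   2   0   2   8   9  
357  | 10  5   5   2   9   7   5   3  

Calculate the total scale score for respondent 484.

Respondent 484 raw: 9, 2, 6, 2, 7, 5, 4, 1.
Reverse-coded (reverse-coded value = 10 − response):
  item 1: 10 − 9 = 1
  item 2: 2
  item 3: 6
  item 4: 10 − 2 = 8
  item 5: 7
  item 6: 5
  item 7: 4
  item 8: 1
Sum = 1 + 2 + 6 + 8 + 7 + 5 + 4 + 1 = 34

34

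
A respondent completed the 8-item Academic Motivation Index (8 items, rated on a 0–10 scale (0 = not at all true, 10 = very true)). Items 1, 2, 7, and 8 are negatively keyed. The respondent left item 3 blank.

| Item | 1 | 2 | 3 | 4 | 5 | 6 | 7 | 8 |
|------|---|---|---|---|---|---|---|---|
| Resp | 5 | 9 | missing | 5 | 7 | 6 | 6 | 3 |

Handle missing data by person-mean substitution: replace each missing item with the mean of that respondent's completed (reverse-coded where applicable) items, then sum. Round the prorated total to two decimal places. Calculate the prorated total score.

40.00

Reverse-coded (on a 0–10 scale, reversed = 10 − raw):
  item 1: 10 − 5 = 5
  item 2: 10 − 9 = 1
  item 7: 10 − 6 = 4
  item 8: 10 − 3 = 7
Completed scored items (7 of 8): 5, 1, 5, 7, 6, 4, 7; sum = 35.
Person mean = 35 / 7 ≈ 5.0000
Prorated total = (35 / 7) × 8 = 40.00 (to 2 dp)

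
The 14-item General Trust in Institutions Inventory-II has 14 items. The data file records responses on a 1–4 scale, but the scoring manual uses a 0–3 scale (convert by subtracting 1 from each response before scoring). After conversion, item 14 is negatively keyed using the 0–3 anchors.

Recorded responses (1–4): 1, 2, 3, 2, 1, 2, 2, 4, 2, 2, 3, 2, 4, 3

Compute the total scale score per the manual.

Convert to 0–3: 0, 1, 2, 1, 0, 1, 1, 3, 1, 1, 2, 1, 3, 2
Reverse-coded (reverse-coded value = 3 − response):
  item 14: 3 − 2 = 1
Scored: 0, 1, 2, 1, 0, 1, 1, 3, 1, 1, 2, 1, 3, 1
Total = 18

18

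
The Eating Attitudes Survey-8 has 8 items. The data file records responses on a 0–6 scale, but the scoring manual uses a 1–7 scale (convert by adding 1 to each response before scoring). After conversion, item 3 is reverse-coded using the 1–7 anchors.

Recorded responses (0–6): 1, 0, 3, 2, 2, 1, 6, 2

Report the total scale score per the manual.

Convert to 1–7: 2, 1, 4, 3, 3, 2, 7, 3
Reverse-coded (reverse-coded value = 8 − response):
  item 3: 8 − 4 = 4
Scored: 2, 1, 4, 3, 3, 2, 7, 3
Total = 25

25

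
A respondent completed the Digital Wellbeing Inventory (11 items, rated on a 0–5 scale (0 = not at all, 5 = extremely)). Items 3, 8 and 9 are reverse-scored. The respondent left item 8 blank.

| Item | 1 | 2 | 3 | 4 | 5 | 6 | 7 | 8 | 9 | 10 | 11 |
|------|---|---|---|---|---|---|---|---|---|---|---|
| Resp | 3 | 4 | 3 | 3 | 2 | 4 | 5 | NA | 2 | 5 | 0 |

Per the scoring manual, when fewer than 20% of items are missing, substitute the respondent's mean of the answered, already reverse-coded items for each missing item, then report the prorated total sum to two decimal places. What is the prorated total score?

Reverse-coded (reversed = (0+5) − raw = 5 − raw):
  item 3: 5 − 3 = 2
  item 9: 5 − 2 = 3
Completed scored items (10 of 11): 3, 4, 2, 3, 2, 4, 5, 3, 5, 0; sum = 31.
Person mean = 31 / 10 ≈ 3.1000
Prorated total = (31 / 10) × 11 = 34.10 (to 2 dp)

34.10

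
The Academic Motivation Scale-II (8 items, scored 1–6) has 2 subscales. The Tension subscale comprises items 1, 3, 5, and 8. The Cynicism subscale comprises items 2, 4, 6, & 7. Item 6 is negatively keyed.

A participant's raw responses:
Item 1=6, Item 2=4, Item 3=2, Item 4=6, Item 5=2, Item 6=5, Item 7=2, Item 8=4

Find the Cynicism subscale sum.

Cynicism items: 2, 4, 6, 7.
Of these, item 6 is negatively keyed; reversed = (1+6) − raw = 7 − raw.
  item 2: 4
  item 4: 6
  item 6: 7 − 5 = 2
  item 7: 2
Sum = 4 + 6 + 2 + 2 = 14

14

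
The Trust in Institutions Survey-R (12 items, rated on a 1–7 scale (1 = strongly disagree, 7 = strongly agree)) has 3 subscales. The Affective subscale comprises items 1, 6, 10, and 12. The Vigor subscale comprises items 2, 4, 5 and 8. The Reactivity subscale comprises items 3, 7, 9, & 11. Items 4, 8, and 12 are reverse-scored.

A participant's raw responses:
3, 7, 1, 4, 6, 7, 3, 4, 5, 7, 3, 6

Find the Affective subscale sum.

Affective items: 1, 6, 10, 12.
Of these, item 12 is reverse-scored; on a 1–7 scale, reversed = 8 − raw.
  item 1: 3
  item 6: 7
  item 10: 7
  item 12: 8 − 6 = 2
Sum = 3 + 7 + 7 + 2 = 19

19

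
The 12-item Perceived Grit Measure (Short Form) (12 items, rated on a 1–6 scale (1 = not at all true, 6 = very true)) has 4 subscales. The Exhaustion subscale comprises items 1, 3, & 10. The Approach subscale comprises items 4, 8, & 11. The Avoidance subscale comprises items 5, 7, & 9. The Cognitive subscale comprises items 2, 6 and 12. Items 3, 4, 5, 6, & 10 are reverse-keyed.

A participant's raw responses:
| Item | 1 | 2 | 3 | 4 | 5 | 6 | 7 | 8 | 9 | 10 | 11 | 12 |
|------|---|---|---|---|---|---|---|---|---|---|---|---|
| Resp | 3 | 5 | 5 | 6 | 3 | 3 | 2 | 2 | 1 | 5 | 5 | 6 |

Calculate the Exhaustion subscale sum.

Exhaustion items: 1, 3, 10.
Of these, items 3 and 10 are reverse-keyed; on a 1–6 scale, reversed = 7 − raw.
  item 1: 3
  item 3: 7 − 5 = 2
  item 10: 7 − 5 = 2
Sum = 3 + 2 + 2 = 7

7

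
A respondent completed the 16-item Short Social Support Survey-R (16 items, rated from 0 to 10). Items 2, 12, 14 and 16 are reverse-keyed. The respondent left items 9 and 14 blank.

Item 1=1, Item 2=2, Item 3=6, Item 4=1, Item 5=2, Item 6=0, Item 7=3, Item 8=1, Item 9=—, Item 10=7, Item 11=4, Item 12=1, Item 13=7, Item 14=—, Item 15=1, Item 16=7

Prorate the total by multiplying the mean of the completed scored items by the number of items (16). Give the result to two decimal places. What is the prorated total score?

Reverse-coded (on a 0–10 scale, reversed = 10 − raw):
  item 2: 10 − 2 = 8
  item 12: 10 − 1 = 9
  item 16: 10 − 7 = 3
Completed scored items (14 of 16): 1, 8, 6, 1, 2, 0, 3, 1, 7, 4, 9, 7, 1, 3; sum = 53.
Person mean = 53 / 14 ≈ 3.7857
Prorated total = (53 / 14) × 16 = 60.57 (to 2 dp)

60.57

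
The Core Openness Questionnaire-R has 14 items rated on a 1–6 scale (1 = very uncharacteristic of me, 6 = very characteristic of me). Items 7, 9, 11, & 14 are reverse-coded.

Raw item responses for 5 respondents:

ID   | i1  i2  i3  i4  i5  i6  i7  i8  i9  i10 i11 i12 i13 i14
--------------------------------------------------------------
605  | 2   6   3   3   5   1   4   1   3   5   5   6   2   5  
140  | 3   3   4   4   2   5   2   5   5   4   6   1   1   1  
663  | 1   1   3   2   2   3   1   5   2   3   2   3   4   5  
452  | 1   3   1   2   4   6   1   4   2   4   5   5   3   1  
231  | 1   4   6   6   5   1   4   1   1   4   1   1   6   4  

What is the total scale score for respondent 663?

45

Respondent 663 raw: 1, 1, 3, 2, 2, 3, 1, 5, 2, 3, 2, 3, 4, 5.
Reverse-coded (reverse-coded value = 7 − response):
  item 1: 1
  item 2: 1
  item 3: 3
  item 4: 2
  item 5: 2
  item 6: 3
  item 7: 7 − 1 = 6
  item 8: 5
  item 9: 7 − 2 = 5
  item 10: 3
  item 11: 7 − 2 = 5
  item 12: 3
  item 13: 4
  item 14: 7 − 5 = 2
Sum = 1 + 1 + 3 + 2 + 2 + 3 + 6 + 5 + 5 + 3 + 5 + 3 + 4 + 2 = 45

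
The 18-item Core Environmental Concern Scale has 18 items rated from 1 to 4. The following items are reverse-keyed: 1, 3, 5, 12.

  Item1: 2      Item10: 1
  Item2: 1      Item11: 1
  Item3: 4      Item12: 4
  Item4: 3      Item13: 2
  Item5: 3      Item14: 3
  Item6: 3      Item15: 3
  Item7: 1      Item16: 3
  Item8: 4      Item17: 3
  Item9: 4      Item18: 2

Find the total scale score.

41

Reverse-coded items (reverse-coded value = 5 − response):
  item 1: 5 − 2 = 3
  item 3: 5 − 4 = 1
  item 5: 5 − 3 = 2
  item 12: 5 − 4 = 1
Scored responses: 3, 1, 1, 3, 2, 3, 1, 4, 4, 1, 1, 1, 2, 3, 3, 3, 3, 2
Total = 3 + 1 + 1 + 3 + 2 + 3 + 1 + 4 + 4 + 1 + 1 + 1 + 2 + 3 + 3 + 3 + 3 + 2 = 41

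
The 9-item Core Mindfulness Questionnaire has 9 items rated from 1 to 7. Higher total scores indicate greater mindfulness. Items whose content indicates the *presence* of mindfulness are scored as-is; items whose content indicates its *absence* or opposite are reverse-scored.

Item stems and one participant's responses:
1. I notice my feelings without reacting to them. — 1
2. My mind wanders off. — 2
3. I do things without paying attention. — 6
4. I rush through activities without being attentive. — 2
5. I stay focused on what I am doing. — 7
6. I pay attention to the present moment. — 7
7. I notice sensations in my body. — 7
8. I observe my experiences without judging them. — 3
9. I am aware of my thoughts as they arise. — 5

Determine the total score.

Items 2, 3, 4 describe the absence/opposite of mindfulness → reverse-score.
on a 1–7 scale, reversed = 8 − raw.
  item 1: 1
  item 2: 8 − 2 = 6
  item 3: 8 − 6 = 2
  item 4: 8 − 2 = 6
  item 5: 7
  item 6: 7
  item 7: 7
  item 8: 3
  item 9: 5
Total = 1 + 6 + 2 + 6 + 7 + 7 + 7 + 3 + 5 = 44

44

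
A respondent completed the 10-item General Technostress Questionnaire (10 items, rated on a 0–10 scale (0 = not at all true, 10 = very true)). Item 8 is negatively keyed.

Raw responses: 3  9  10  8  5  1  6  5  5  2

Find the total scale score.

54

Reversing item 8 with 10 − raw:
Total = 3 + 9 + 10 + 8 + 5 + 1 + 6 + (10−5) + 5 + 2
      = 3 + 9 + 10 + 8 + 5 + 1 + 6 + 5 + 5 + 2 = 54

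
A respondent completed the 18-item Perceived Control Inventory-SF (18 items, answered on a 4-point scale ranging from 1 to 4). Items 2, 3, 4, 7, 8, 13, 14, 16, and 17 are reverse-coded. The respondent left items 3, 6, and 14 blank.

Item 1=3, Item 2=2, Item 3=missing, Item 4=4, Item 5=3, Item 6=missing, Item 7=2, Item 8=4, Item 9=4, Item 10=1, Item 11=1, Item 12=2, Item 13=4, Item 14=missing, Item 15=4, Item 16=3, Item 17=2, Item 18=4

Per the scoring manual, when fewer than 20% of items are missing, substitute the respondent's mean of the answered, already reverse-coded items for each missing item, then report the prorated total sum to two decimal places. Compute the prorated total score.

Reverse-coded (reverse-coded value = 5 − response):
  item 2: 5 − 2 = 3
  item 4: 5 − 4 = 1
  item 7: 5 − 2 = 3
  item 8: 5 − 4 = 1
  item 13: 5 − 4 = 1
  item 16: 5 − 3 = 2
  item 17: 5 − 2 = 3
Completed scored items (15 of 18): 3, 3, 1, 3, 3, 1, 4, 1, 1, 2, 1, 4, 2, 3, 4; sum = 36.
Person mean = 36 / 15 ≈ 2.4000
Prorated total = (36 / 15) × 18 = 43.20 (to 2 dp)

43.20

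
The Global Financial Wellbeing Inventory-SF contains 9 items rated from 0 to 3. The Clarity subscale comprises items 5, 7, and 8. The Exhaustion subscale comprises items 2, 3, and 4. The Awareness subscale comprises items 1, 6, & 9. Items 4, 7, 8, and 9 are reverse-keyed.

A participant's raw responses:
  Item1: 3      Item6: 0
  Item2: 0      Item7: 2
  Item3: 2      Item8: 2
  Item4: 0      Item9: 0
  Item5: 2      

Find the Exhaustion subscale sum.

Exhaustion items: 2, 3, 4.
Of these, item 4 is reverse-keyed; reversed = (0+3) − raw = 3 − raw.
  item 2: 0
  item 3: 2
  item 4: 3 − 0 = 3
Sum = 0 + 2 + 3 = 5

5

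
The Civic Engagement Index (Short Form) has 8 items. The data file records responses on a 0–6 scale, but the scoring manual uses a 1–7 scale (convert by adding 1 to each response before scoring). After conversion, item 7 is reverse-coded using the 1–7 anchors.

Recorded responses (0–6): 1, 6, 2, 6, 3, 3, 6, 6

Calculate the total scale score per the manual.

35

Convert to 1–7: 2, 7, 3, 7, 4, 4, 7, 7
Reverse-coded (on a 1–7 scale, reversed = 8 − raw):
  item 7: 8 − 7 = 1
Scored: 2, 7, 3, 7, 4, 4, 1, 7
Total = 35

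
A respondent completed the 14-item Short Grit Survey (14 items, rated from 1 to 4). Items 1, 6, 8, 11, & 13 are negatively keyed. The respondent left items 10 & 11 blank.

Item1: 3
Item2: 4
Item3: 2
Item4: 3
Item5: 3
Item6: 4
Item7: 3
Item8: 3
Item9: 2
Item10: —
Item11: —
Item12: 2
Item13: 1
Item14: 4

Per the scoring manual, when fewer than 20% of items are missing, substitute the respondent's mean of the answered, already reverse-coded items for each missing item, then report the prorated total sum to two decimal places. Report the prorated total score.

37.33

Reverse-coded (reversed = (1+4) − raw = 5 − raw):
  item 1: 5 − 3 = 2
  item 6: 5 − 4 = 1
  item 8: 5 − 3 = 2
  item 13: 5 − 1 = 4
Completed scored items (12 of 14): 2, 4, 2, 3, 3, 1, 3, 2, 2, 2, 4, 4; sum = 32.
Person mean = 32 / 12 ≈ 2.6667
Prorated total = (32 / 12) × 14 = 37.33 (to 2 dp)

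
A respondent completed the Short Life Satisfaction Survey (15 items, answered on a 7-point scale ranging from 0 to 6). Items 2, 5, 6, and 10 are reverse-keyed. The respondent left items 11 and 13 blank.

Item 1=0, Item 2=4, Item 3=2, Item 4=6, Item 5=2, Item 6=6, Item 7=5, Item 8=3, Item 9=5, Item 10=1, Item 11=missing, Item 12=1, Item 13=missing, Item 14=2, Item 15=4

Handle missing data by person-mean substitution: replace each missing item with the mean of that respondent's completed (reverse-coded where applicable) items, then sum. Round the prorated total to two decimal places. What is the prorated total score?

45.00

Reverse-coded (reverse-coded value = 6 − response):
  item 2: 6 − 4 = 2
  item 5: 6 − 2 = 4
  item 6: 6 − 6 = 0
  item 10: 6 − 1 = 5
Completed scored items (13 of 15): 0, 2, 2, 6, 4, 0, 5, 3, 5, 5, 1, 2, 4; sum = 39.
Person mean = 39 / 13 ≈ 3.0000
Prorated total = (39 / 13) × 15 = 45.00 (to 2 dp)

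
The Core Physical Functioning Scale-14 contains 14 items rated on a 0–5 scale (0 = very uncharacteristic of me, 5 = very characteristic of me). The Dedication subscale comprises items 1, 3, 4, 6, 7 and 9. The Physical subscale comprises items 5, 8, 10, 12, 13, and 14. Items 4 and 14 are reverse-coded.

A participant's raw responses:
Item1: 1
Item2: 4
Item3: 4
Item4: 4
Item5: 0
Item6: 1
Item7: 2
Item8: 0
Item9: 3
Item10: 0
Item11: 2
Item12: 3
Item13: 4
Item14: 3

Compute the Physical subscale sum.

9

Physical items: 5, 8, 10, 12, 13, 14.
Of these, item 14 is reverse-coded; reversed = (0+5) − raw = 5 − raw.
  item 5: 0
  item 8: 0
  item 10: 0
  item 12: 3
  item 13: 4
  item 14: 5 − 3 = 2
Sum = 0 + 0 + 0 + 3 + 4 + 2 = 9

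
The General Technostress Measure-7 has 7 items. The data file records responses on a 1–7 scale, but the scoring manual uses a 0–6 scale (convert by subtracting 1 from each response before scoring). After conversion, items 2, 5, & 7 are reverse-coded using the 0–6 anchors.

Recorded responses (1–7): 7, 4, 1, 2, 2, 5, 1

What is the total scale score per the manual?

25

Convert to 0–6: 6, 3, 0, 1, 1, 4, 0
Reverse-coded (reversed = (0+6) − raw = 6 − raw):
  item 2: 6 − 3 = 3
  item 5: 6 − 1 = 5
  item 7: 6 − 0 = 6
Scored: 6, 3, 0, 1, 5, 4, 6
Total = 25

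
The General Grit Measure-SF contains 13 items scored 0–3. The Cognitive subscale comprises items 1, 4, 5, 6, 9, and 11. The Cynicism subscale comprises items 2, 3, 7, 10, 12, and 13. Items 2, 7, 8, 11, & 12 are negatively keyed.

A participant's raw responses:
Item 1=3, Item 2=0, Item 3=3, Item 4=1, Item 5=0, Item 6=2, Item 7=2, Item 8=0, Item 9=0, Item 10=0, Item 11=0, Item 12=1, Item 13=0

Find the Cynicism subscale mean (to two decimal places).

Cynicism items: 2, 3, 7, 10, 12, 13.
Of these, items 2, 7, & 12 are negatively keyed; reversed = (0+3) − raw = 3 − raw.
  item 2: 3 − 0 = 3
  item 3: 3
  item 7: 3 − 2 = 1
  item 10: 0
  item 12: 3 − 1 = 2
  item 13: 0
Sum = 3 + 3 + 1 + 0 + 2 + 0 = 9
Mean = 9 / 6 = 1.50

1.50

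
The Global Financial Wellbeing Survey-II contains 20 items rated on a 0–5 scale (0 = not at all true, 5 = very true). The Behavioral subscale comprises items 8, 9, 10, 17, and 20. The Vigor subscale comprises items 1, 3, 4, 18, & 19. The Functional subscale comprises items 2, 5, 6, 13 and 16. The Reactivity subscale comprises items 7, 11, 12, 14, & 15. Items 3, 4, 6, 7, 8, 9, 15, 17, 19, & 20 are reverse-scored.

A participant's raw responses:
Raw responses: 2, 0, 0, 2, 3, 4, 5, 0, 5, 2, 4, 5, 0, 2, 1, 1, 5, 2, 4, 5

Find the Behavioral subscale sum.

Behavioral items: 8, 9, 10, 17, 20.
Of these, items 8, 9, 17, and 20 are reverse-scored; reversed = (0+5) − raw = 5 − raw.
  item 8: 5 − 0 = 5
  item 9: 5 − 5 = 0
  item 10: 2
  item 17: 5 − 5 = 0
  item 20: 5 − 5 = 0
Sum = 5 + 0 + 2 + 0 + 0 = 7

7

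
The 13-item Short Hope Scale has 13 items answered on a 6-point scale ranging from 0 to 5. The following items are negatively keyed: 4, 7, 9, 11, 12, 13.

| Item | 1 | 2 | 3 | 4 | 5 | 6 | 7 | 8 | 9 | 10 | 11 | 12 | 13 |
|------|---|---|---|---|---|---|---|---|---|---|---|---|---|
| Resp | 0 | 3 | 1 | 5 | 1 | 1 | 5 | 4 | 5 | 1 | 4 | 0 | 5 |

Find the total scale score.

Apply reverse scoring (on a 0–5 scale, reversed = 5 − raw):
  item 4: 5 − 5 = 0
  item 7: 5 − 5 = 0
  item 9: 5 − 5 = 0
  item 11: 5 − 4 = 1
  item 12: 5 − 0 = 5
  item 13: 5 − 5 = 0
After reverse-coding: 0, 3, 1, 0, 1, 1, 0, 4, 0, 1, 1, 5, 0
Total = 0 + 3 + 1 + 0 + 1 + 1 + 0 + 4 + 0 + 1 + 1 + 5 + 0 = 17

17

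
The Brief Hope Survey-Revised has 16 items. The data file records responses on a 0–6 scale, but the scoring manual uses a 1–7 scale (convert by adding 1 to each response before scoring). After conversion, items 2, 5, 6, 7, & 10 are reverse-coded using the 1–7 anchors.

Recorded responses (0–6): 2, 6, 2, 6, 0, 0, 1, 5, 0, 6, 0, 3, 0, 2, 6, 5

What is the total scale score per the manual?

Convert to 1–7: 3, 7, 3, 7, 1, 1, 2, 6, 1, 7, 1, 4, 1, 3, 7, 6
Reverse-coded (reverse-coded value = 8 − response):
  item 2: 8 − 7 = 1
  item 5: 8 − 1 = 7
  item 6: 8 − 1 = 7
  item 7: 8 − 2 = 6
  item 10: 8 − 7 = 1
Scored: 3, 1, 3, 7, 7, 7, 6, 6, 1, 1, 1, 4, 1, 3, 7, 6
Total = 64

64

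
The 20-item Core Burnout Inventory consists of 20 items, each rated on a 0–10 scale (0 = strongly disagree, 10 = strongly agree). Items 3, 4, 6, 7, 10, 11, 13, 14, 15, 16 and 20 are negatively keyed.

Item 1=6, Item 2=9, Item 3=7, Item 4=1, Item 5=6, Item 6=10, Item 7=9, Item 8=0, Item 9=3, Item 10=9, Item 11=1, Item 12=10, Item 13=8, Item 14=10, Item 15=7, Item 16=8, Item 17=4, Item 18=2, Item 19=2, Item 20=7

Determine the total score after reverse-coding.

Raw sum = 119. Negatively keyed items: 3, 4, 6, 7, 10, 11, 13, 14, 15, 16, 20; their raw sum = 77.
Each reversal replaces raw with 10 − raw, changing the total by 10 − 2·raw per item.
Total = 119 + 11·10 − 2·77 = 119 + 110 − 154 = 75

75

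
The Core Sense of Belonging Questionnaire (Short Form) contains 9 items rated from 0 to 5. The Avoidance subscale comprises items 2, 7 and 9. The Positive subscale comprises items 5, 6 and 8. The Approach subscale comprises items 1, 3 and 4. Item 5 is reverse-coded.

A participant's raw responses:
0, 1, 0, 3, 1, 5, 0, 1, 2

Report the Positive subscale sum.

Positive items: 5, 6, 8.
Of these, item 5 is reverse-coded; on a 0–5 scale, reversed = 5 − raw.
  item 5: 5 − 1 = 4
  item 6: 5
  item 8: 1
Sum = 4 + 5 + 1 = 10

10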